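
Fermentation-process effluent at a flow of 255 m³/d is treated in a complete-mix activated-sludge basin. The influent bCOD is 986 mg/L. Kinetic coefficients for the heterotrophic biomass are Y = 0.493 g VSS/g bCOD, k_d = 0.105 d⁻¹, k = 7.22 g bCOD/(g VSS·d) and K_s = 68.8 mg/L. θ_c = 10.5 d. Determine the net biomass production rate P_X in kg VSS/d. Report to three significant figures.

P_X ≈ 58.7 kg VSS/d

For a completely mixed reactor with recycle the Lawrence–McCarty relation gives S = K_s·(1 + k_d·θ_c) / [θ_c·(Y·k − k_d) − 1] = 68.8 × (1 + 0.105 × 10.5) / [10.5 × (0.493 × 7.22 − 0.105) − 1] = 144.7 / 35.27 = 4.101 mg/L.
Observed yield with endogenous decay: Y_obs = Y / (1 + k_d·θ_c) = 0.493 / (1 + 0.105 × 10.5) = 0.493 / 2.103 = 0.2345 g VSS/g bCOD.
ΔS = 986 − 4.10 = 981.9 mg/L, so the substrate removal rate is 255 × 981.9/1000 = 250.4 kg bCOD/d.
P_X = Y_obs · Q(S₀ − S) = 0.2345 × 250.4 = 58.71 kg VSS/d.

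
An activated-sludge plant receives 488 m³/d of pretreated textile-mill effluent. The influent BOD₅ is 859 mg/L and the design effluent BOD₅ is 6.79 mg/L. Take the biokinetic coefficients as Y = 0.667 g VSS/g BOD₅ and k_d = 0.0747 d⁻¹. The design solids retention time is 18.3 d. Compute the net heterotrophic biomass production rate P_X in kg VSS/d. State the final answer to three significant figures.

P_X ≈ 117 kg VSS/d

The observed yield is Y_obs = Y/(1 + k_d·θ_c) = 0.667 / (1 + 0.0747 × 18.3) = 0.667 / 2.367 = 0.2818 g VSS per g BOD₅ removed.
Q·(S₀ − S) = 488 × (859 − 6.79) × 10⁻³ = 415.9 kg/d removed.
P_X = Y_obs · Q(S₀ − S) = 0.2818 × 415.9 = 117.2 kg VSS/d.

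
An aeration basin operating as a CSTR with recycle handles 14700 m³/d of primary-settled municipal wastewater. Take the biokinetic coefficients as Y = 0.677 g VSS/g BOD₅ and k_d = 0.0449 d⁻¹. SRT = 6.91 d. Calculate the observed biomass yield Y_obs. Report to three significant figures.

Y_obs ≈ 0.517 g VSS/g BOD₅

Observed yield with endogenous decay: Y_obs = Y / (1 + k_d·θ_c) = 0.677 / (1 + 0.0449 × 6.91) = 0.677 / 1.310 = 0.5167 g VSS/g BOD₅.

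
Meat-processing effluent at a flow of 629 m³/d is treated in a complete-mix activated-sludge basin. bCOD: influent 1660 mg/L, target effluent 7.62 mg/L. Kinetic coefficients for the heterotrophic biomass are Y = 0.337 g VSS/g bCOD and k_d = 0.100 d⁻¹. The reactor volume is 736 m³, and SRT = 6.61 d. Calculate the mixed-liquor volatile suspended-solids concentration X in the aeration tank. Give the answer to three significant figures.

X ≈ 1890 mg/L

Solving the biomass balance for X: X = Y Q (S₀−S) θ_c / [V (1+k_d θ_c)] = 0.337 × 629 × (1660 − 7.62) × 6.61 / [736 × (1 + 0.100 × 6.61)] = 1894 mg/L.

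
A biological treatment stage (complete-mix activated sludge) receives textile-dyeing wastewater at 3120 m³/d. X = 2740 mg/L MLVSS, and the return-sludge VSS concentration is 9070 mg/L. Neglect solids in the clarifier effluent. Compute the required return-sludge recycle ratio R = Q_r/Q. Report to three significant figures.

R ≈ 0.433

R = Q_r/Q = X/(X_r − X) = 2740 / (9070 − 2740) = 0.4329.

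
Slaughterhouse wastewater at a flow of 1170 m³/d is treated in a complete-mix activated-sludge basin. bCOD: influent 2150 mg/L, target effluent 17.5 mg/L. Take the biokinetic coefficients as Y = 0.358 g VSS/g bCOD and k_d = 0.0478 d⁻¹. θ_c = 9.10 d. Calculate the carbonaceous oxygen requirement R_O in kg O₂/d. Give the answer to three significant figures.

R_O ≈ 1610 kg O₂/d

The observed yield is Y_obs = Y/(1 + k_d·θ_c) = 0.358 / (1 + 0.0478 × 9.10) = 0.358 / 1.435 = 0.2495 g VSS per g bCOD removed.
Mass of bCOD removed per day: Q(S₀ − S) = 1170 × 2132 g/m³ = 2495 kg/d.
Net sludge production P_X = 0.2495 × 2495 = 622.5 kg VSS/d.
R_O = Q·(S₀ − S) − 1.42·P_X = 2495 − 1.42 × 622.5 = 1611 kg O₂/d.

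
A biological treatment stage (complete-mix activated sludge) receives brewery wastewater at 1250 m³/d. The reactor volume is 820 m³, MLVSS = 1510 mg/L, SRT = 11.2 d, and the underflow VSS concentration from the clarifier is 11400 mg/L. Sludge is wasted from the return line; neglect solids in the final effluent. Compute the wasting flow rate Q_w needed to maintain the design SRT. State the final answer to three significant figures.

Wasting from the return line (neglecting effluent solids): Q_w = V·X / (θ_c·X_r) = 820.0 × 1510 / (11.2 × 11400) = 9.698 m³/d.

Q_w ≈ 9.70 m³/d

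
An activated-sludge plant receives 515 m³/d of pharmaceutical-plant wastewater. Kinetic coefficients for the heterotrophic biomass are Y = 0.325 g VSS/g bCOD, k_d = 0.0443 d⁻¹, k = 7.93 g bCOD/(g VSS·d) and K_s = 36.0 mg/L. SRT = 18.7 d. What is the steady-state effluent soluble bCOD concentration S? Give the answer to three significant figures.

S ≈ 1.42 mg/L

Effluent substrate depends only on kinetics and SRT: S = K_s(1 + k_d θ_c) / [θ_c(Yk − k_d) − 1] = 36.0 × (1 + 0.0443 × 18.7) / [18.7 × (0.325 × 7.93 − 0.0443) − 1] = 65.82 / 46.37 = 1.420 mg/L.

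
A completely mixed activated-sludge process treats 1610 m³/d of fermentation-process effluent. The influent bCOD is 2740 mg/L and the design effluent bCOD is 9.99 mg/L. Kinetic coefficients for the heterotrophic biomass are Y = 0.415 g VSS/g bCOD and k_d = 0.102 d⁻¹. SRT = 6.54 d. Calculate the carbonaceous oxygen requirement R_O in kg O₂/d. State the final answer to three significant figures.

Correct the yield for decay: Y_obs = Y/(1 + k_d θ_c) = 0.415 / (1 + 0.102 × 6.54) = 0.415 / 1.667 = 0.2489.
Substrate removed = Q·(S₀ − S) = 1610 m³/d × (2740 − 9.99) g/m³ = 4.4×10^6 g/d = 4395 kg/d.
Biomass synthesised: P_X = Y_obs × 4395 = 1094 kg VSS/d.
R_O = Q·(S₀ − S) − 1.42·P_X = 4395 − 1.42 × 1094 = 2842 kg O₂/d.

R_O ≈ 2840 kg O₂/d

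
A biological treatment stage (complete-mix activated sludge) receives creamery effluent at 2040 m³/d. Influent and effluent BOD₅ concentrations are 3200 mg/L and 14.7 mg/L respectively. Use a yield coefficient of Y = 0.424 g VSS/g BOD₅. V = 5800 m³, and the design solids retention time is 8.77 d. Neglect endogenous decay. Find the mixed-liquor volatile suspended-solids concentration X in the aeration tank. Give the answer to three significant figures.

X = Y·Q·ΔS·θ_c / V = 0.424 × 2040 × (3200 − 14.7) × 8.77 / 5800 = 4166 mg/L.

X ≈ 4170 mg/L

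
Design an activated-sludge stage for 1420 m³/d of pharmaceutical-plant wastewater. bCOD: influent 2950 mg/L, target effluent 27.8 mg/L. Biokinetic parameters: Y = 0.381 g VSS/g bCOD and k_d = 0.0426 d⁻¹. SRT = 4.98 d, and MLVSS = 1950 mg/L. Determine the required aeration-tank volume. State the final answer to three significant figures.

V ≈ 3330 m³

From the SRT design equation V = Y Q (S₀−S) θ_c / [X (1 + k_d θ_c)] = 0.381 × 1420 × (2950 − 27.8) × 4.98 / [1950 × (1 + 0.0426 × 4.98)] = 7.87×10^6 / 2364 = 3331 m³.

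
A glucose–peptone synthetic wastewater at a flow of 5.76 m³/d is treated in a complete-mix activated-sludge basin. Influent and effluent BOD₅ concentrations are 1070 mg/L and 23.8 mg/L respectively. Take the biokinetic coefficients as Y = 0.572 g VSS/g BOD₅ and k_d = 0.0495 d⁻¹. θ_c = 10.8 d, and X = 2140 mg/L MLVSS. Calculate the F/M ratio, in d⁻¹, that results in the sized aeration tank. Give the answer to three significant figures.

Steady-state biomass mass balance: V·X·(1 + k_d·θ_c) = Y·Q·(S₀ − S)·θ_c, so V = 0.572 × 5.76 × (1070 − 23.8) × 10.8 / [2140 × (1 + 0.0495 × 10.8)] = 3.72×10^4 / 3284 = 11.34 m³.
F/M = applied load / biomass = Q·S₀/(V·X) = 5.76 × 1070 / (11.34 × 2140) = 0.2541 d⁻¹.

F/M ≈ 0.254 d⁻¹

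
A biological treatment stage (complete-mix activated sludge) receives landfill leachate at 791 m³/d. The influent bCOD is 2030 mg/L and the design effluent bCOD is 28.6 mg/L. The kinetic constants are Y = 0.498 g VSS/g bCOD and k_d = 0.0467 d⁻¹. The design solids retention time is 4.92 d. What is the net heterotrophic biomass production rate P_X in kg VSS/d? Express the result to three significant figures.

Correct the yield for decay: Y_obs = Y/(1 + k_d θ_c) = 0.498 / (1 + 0.0467 × 4.92) = 0.498 / 1.230 = 0.4050.
Mass of bCOD removed per day: Q(S₀ − S) = 791 × 2001 g/m³ = 1583 kg/d.
Biomass produced: P_X = Y_obs·Q·ΔS = 0.4050 × 1583 ≈ 641.1 kg VSS/d.

P_X ≈ 641 kg VSS/d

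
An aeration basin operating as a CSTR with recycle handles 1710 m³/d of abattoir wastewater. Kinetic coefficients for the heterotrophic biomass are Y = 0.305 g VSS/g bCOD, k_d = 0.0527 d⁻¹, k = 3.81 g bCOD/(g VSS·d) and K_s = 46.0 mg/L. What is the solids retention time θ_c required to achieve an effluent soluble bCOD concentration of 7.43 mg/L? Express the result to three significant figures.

Specific growth rate at S = 7.43 mg/L: μ = YkS/(K_s+S) = 0.305·3.81·7.43/(46.0+7.43) = 0.1616 d⁻¹.
Then 1/θ_c = μ − k_d = 0.1616 − 0.0527 = 0.1089 d⁻¹, giving θ_c = 9.183 d.

θ_c ≈ 9.18 d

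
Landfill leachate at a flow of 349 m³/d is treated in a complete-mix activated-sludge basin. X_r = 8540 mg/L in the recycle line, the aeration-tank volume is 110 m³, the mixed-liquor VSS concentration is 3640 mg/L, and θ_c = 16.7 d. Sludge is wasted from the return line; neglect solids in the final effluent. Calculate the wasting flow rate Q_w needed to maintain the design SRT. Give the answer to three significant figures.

Q_w ≈ 2.81 m³/d

Wasting from the return line (neglecting effluent solids): Q_w = V·X / (θ_c·X_r) = 110.0 × 3640 / (16.7 × 8540) = 2.807 m³/d.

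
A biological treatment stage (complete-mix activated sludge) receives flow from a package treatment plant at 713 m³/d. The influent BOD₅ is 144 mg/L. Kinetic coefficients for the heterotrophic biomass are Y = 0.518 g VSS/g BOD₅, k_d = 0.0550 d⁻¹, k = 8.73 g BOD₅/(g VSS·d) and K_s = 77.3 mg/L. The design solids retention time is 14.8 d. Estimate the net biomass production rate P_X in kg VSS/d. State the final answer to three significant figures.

P_X ≈ 28.9 kg VSS/d

For a completely mixed reactor with recycle the Lawrence–McCarty relation gives S = K_s·(1 + k_d·θ_c) / [θ_c·(Y·k − k_d) − 1] = 77.3 × (1 + 0.0550 × 14.8) / [14.8 × (0.518 × 8.73 − 0.0550) − 1] = 140.2 / 65.11 = 2.153 mg/L.
Y_obs = Y / (1 + k_d θ_c) = 0.518 / (1 + 0.0550 × 14.8) = 0.518 / 1.814 = 0.2856.
ΔS = 144 − 2.15 = 141.8 mg/L, so the substrate removal rate is 713 × 141.8/1000 = 101.1 kg BOD₅/d.
Net biomass production P_X = Y_obs × Q·(S₀ − S) = 0.2856 × 101.1 = 28.88 kg VSS/d.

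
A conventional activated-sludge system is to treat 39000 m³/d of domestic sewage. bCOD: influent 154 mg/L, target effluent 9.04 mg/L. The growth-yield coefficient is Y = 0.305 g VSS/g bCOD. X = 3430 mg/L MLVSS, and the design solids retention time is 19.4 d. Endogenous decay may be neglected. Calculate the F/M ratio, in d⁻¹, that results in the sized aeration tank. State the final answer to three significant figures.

F/M ≈ 0.180 d⁻¹

Biomass mass balance (decay neglected): V·X = Y·Q·(S₀ − S)·θ_c, so V = 0.305 × 39000 × (154 − 9.04) × 19.4 / 3430 = 9753 m³.
F/M = Q·S₀ / (V·X) = 39000 × 154 / (9753 × 3430) = 0.1795 g bCOD·(g VSS·d)⁻¹.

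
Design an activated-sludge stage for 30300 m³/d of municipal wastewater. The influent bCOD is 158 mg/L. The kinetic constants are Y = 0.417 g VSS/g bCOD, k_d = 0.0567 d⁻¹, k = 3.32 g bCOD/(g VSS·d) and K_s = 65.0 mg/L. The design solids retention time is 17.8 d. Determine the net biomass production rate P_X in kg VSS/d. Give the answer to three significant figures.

P_X ≈ 957 kg VSS/d

From the Monod/SRT balance for a CMAS, S = K_s·(1+k_d θ_c)/[θ_c·(Y k − k_d) − 1] = 65.0 × (1 + 0.0567 × 17.8) / [17.8 × (0.417 × 3.32 − 0.0567) − 1] = 130.6 / 22.63 = 5.770 mg/L.
Y_obs = Y / (1 + k_d θ_c) = 0.417 / (1 + 0.0567 × 17.8) = 0.417 / 2.009 = 0.2075.
ΔS = 158 − 5.77 = 152.2 mg/L, so the substrate removal rate is 30300 × 152.2/1000 = 4613 kg bCOD/d.
Net biomass production P_X = Y_obs × Q·(S₀ − S) = 0.2075 × 4613 = 957.3 kg VSS/d.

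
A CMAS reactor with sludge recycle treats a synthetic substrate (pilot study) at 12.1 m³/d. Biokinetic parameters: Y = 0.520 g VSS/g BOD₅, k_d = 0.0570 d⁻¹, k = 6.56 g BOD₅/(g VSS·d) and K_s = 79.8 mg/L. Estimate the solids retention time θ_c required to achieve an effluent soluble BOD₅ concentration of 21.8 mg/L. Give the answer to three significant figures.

From 1/θ_c = Y·k·S/(K_s + S) − k_d: Y·k·S/(K_s+S) = 0.520 × 6.56 × 21.8 / (79.8 + 21.8) = 0.7319 d⁻¹.
θ_c = 1/(μ − k_d) = 1/(0.7319 − 0.0570) = 1/0.6749 = 1.482 d.

θ_c ≈ 1.48 d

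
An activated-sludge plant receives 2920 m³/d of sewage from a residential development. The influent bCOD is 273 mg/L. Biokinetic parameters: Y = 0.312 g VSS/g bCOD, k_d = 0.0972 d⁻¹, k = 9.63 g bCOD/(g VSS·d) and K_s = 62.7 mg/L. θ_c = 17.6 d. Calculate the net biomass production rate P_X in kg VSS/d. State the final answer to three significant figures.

P_X ≈ 90.6 kg VSS/d

Effluent substrate depends only on kinetics and SRT: S = K_s(1 + k_d θ_c) / [θ_c(Yk − k_d) − 1] = 62.7 × (1 + 0.0972 × 17.6) / [17.6 × (0.312 × 9.63 − 0.0972) − 1] = 170.0 / 50.17 = 3.388 mg/L.
Correct the yield for decay: Y_obs = Y/(1 + k_d θ_c) = 0.312 / (1 + 0.0972 × 17.6) = 0.312 / 2.711 = 0.1151.
Mass of bCOD removed per day: Q(S₀ − S) = 2920 × 269.6 g/m³ = 787.3 kg/d.
Biomass produced: P_X = Y_obs·Q·ΔS = 0.1151 × 787.3 ≈ 90.61 kg VSS/d.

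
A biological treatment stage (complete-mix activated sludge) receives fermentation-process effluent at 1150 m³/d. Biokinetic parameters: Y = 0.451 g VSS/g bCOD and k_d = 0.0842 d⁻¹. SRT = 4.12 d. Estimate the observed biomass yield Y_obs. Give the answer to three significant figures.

Observed yield with endogenous decay: Y_obs = Y / (1 + k_d·θ_c) = 0.451 / (1 + 0.0842 × 4.12) = 0.451 / 1.347 = 0.3348 g VSS/g bCOD.

Y_obs ≈ 0.335 g VSS/g bCOD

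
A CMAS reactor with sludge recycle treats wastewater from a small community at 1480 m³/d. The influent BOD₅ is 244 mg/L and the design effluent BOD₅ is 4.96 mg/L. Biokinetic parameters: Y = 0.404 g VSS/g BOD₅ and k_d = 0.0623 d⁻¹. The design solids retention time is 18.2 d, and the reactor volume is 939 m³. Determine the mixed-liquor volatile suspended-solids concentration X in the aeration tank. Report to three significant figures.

Solving the biomass balance for X: X = Y Q (S₀−S) θ_c / [V (1+k_d θ_c)] = 0.404 × 1480 × (244 − 4.96) × 18.2 / [939 × (1 + 0.0623 × 18.2)] = 1298 mg/L.

X ≈ 1300 mg/L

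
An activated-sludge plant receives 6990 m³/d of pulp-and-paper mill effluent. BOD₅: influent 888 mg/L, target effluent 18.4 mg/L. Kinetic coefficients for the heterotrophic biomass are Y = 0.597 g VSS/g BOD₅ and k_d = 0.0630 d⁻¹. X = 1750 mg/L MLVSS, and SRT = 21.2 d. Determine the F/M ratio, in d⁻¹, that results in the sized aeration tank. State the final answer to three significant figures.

From the SRT design equation V = Y Q (S₀−S) θ_c / [X (1 + k_d θ_c)] = 0.597 × 6990 × (888 − 18.4) × 21.2 / [1750 × (1 + 0.0630 × 21.2)] = 7.69×10^7 / 4087 = 18822 m³.
Food-to-microorganism ratio F/M = Q S₀ / (V X) = 6990 × 888 / (18822 × 1750) = 0.1884 d⁻¹.

F/M ≈ 0.188 d⁻¹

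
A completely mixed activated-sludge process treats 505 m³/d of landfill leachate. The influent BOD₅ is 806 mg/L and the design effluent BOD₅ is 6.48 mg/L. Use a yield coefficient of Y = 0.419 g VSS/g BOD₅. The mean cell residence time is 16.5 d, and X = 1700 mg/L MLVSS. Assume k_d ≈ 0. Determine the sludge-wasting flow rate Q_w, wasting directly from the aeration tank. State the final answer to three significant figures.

Biomass mass balance (decay neglected): V·X = Y·Q·(S₀ − S)·θ_c, so V = 0.419 × 505 × (806 − 6.48) × 16.5 / 1700 = 1642 m³.
With mixed-liquor wasting, θ_c = V/Q_w, so Q_w = V/θ_c = 1642/16.5 = 99.51 m³/d.

Q_w ≈ 99.5 m³/d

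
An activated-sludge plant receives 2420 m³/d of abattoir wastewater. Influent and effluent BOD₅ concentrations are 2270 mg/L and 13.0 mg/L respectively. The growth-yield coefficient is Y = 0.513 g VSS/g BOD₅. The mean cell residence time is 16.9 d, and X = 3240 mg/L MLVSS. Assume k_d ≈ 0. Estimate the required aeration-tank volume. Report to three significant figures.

With k_d = 0 the design equation reduces to V = Y Q (S₀−S) θ_c / X = 0.513 × 2420 × (2270 − 13.0) × 16.9 / 3240 = 14615 m³.

V ≈ 14600 m³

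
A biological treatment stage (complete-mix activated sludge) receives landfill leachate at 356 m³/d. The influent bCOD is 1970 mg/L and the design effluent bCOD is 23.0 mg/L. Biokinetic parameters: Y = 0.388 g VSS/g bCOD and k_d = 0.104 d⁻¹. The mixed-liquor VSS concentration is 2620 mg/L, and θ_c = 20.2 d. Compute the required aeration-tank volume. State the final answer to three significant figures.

V ≈ 669 m³

Steady-state biomass mass balance: V·X·(1 + k_d·θ_c) = Y·Q·(S₀ − S)·θ_c, so V = 0.388 × 356 × (1970 − 23.0) × 20.2 / [2620 × (1 + 0.104 × 20.2)] = 5.43×10^6 / 8124 = 668.7 m³.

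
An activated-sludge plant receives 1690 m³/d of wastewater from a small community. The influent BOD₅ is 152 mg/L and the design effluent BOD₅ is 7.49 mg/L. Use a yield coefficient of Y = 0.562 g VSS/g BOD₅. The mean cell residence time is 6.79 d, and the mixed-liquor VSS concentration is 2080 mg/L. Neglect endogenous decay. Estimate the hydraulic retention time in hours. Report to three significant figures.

Biomass mass balance (decay neglected): V·X = Y·Q·(S₀ − S)·θ_c, so V = 0.562 × 1690 × (152 − 7.49) × 6.79 / 2080 = 448.1 m³.
HRT = V/Q = 448.1 m³ / 1690 m³·d⁻¹ = 0.2651 d × 24 = 6.363 h.

τ ≈ 6.36 h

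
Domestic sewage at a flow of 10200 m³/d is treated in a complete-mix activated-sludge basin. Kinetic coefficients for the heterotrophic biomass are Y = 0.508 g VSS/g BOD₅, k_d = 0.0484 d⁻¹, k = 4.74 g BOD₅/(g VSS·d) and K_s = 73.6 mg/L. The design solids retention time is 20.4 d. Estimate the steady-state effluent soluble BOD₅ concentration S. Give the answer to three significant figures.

From the Monod/SRT balance for a CMAS, S = K_s·(1+k_d θ_c)/[θ_c·(Y k − k_d) − 1] = 73.6 × (1 + 0.0484 × 20.4) / [20.4 × (0.508 × 4.74 − 0.0484) − 1] = 146.3 / 47.13 = 3.103 mg/L.

S ≈ 3.10 mg/L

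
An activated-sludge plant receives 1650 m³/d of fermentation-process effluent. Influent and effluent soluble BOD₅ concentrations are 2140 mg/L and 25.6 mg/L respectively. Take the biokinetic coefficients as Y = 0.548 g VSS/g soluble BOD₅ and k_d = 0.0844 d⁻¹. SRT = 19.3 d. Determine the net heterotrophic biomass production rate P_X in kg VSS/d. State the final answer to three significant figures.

P_X ≈ 727 kg VSS/d

Observed yield with endogenous decay: Y_obs = Y / (1 + k_d·θ_c) = 0.548 / (1 + 0.0844 × 19.3) = 0.548 / 2.629 = 0.2085 g VSS/g soluble BOD₅.
Substrate removed = Q·(S₀ − S) = 1650 m³/d × (2140 − 25.6) g/m³ = 3.49×10^6 g/d = 3489 kg/d.
Biomass produced: P_X = Y_obs·Q·ΔS = 0.2085 × 3489 ≈ 727.2 kg VSS/d.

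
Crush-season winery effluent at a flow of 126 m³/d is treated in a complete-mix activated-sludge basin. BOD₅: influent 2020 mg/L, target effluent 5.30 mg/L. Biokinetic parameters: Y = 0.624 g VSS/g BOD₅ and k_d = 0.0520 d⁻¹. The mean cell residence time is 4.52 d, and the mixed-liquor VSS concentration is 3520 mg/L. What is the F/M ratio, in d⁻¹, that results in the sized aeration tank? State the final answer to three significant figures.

F/M ≈ 0.439 d⁻¹

Steady-state biomass mass balance: V·X·(1 + k_d·θ_c) = Y·Q·(S₀ − S)·θ_c, so V = 0.624 × 126 × (2020 − 5.30) × 4.52 / [3520 × (1 + 0.0520 × 4.52)] = 7.16×10^5 / 4347 = 164.7 m³.
F/M = Q·S₀ / (V·X) = 126 × 2020 / (164.7 × 3520) = 0.4390 g BOD₅·(g VSS·d)⁻¹.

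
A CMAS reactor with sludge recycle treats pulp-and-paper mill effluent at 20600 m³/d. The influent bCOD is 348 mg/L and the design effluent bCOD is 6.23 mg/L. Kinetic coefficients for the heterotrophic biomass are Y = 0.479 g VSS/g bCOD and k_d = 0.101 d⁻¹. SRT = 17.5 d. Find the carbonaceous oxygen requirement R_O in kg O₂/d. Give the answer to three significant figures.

R_O ≈ 5310 kg O₂/d

Correct the yield for decay: Y_obs = Y/(1 + k_d θ_c) = 0.479 / (1 + 0.101 × 17.5) = 0.479 / 2.768 = 0.1731.
Mass of bCOD removed per day: Q(S₀ − S) = 20600 × 341.8 g/m³ = 7040 kg/d.
Net sludge production P_X = 0.1731 × 7040 = 1219 kg VSS/d.
R_O = Q·ΔS − 1.42 P_X = 7040 − 1730 = 5310 kg O₂/d.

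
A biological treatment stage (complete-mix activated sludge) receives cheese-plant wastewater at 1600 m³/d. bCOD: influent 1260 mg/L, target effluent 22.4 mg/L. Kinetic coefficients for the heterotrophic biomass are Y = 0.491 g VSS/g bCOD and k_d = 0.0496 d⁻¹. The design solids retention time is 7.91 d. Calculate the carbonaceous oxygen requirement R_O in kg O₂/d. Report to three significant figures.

R_O ≈ 989 kg O₂/d

The observed yield is Y_obs = Y/(1 + k_d·θ_c) = 0.491 / (1 + 0.0496 × 7.91) = 0.491 / 1.392 = 0.3526 g VSS per g bCOD removed.
ΔS = 1260 − 22.4 = 1238 mg/L, so the substrate removal rate is 1600 × 1238/1000 = 1980 kg bCOD/d.
Net sludge production P_X = 0.3526 × 1980 = 698.3 kg VSS/d.
R_O = Q·(S₀ − S) − 1.42·P_X = 1980 − 1.42 × 698.3 = 988.6 kg O₂/d.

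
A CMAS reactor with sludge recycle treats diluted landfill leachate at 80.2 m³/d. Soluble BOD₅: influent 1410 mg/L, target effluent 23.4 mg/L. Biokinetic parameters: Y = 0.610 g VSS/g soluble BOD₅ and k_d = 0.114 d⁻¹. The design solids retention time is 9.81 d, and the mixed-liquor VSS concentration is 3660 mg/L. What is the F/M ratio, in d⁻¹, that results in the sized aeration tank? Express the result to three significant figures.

F/M ≈ 0.360 d⁻¹

Rearranging the biomass balance for a CMAS with decay, V = Y·Q·ΔS·θ_c / [X·(1+k_d θ_c)] = 0.610 × 80.2 × (1410 − 23.4) × 9.81 / [3660 × (1 + 0.114 × 9.81)] = 6.65×10^5 / 7753 = 85.83 m³.
Food-to-microorganism ratio F/M = Q S₀ / (V X) = 80.2 × 1410 / (85.83 × 3660) = 0.3600 d⁻¹.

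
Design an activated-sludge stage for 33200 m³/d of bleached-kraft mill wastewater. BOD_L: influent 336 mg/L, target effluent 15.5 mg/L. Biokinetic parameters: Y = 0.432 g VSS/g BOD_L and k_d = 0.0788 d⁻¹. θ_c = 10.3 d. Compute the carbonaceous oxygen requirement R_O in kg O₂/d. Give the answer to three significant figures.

R_O ≈ 7040 kg O₂/d

Y_obs = Y / (1 + k_d θ_c) = 0.432 / (1 + 0.0788 × 10.3) = 0.432 / 1.812 = 0.2385.
ΔS = 336 − 15.5 = 320.5 mg/L, so the substrate removal rate is 33200 × 320.5/1000 = 10641 kg BOD_L/d.
Biomass synthesised: P_X = Y_obs × 10641 = 2537 kg VSS/d.
R_O = Q·ΔS − 1.42 P_X = 10641 − 3603 = 7038 kg O₂/d.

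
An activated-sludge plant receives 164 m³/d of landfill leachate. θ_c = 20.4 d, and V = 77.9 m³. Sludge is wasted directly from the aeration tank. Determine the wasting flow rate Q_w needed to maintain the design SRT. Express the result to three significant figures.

Q_w ≈ 3.82 m³/d

Wasting from the aeration tank: Q_w = V / θ_c = 77.90 / 20.4 = 3.819 m³/d.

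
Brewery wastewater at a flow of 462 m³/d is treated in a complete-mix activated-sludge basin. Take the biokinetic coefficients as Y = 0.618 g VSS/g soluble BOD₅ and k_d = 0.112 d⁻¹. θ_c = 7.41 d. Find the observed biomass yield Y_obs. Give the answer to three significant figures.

Observed yield with endogenous decay: Y_obs = Y / (1 + k_d·θ_c) = 0.618 / (1 + 0.112 × 7.41) = 0.618 / 1.830 = 0.3377 g VSS/g soluble BOD₅.

Y_obs ≈ 0.338 g VSS/g soluble BOD₅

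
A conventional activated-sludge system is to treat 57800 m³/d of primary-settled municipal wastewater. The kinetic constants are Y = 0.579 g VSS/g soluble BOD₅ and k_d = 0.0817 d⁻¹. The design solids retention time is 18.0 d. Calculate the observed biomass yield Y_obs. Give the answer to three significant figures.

Y_obs = Y / (1 + k_d θ_c) = 0.579 / (1 + 0.0817 × 18.0) = 0.579 / 2.471 = 0.2344.

Y_obs ≈ 0.234 g VSS/g soluble BOD₅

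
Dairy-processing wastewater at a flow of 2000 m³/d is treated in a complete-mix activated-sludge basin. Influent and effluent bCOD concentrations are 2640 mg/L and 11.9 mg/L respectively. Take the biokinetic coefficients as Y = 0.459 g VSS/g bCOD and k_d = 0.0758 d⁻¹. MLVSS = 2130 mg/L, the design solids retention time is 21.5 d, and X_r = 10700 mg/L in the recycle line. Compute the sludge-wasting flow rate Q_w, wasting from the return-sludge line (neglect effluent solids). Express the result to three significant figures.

Q_w ≈ 85.7 m³/d

Rearranging the biomass balance for a CMAS with decay, V = Y·Q·ΔS·θ_c / [X·(1+k_d θ_c)] = 0.459 × 2000 × (2640 − 11.9) × 21.5 / [2130 × (1 + 0.0758 × 21.5)] = 5.19×10^7 / 5601 = 9261 m³.
Q_w = (V·X)/(θ_c X_r) = 9261 × 2130 / (21.5 × 10700) = 85.74 m³/d.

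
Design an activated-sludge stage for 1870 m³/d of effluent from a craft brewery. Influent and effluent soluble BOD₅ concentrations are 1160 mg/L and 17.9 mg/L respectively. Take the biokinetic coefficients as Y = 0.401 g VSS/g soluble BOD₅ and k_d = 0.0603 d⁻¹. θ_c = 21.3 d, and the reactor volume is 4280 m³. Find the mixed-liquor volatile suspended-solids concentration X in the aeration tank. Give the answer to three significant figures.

X ≈ 1870 mg/L

X = Y·Q·ΔS·θ_c / [V·(1 + k_d θ_c)] = 0.401 × 1870 × (1160 − 17.9) × 21.3 / [4280 × (1 + 0.0603 × 21.3)] = 1866 mg/L.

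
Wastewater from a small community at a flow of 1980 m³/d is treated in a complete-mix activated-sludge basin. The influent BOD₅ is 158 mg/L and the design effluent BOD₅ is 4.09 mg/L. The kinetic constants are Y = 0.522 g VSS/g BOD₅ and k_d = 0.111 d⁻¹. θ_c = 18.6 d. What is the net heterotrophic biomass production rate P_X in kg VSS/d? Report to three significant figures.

P_X ≈ 51.9 kg VSS/d

Observed yield with endogenous decay: Y_obs = Y / (1 + k_d·θ_c) = 0.522 / (1 + 0.111 × 18.6) = 0.522 / 3.065 = 0.1703 g VSS/g BOD₅.
Substrate removed = Q·(S₀ − S) = 1980 m³/d × (158 − 4.09) g/m³ = 3.05×10^5 g/d = 304.7 kg/d.
Biomass produced: P_X = Y_obs·Q·ΔS = 0.1703 × 304.7 ≈ 51.91 kg VSS/d.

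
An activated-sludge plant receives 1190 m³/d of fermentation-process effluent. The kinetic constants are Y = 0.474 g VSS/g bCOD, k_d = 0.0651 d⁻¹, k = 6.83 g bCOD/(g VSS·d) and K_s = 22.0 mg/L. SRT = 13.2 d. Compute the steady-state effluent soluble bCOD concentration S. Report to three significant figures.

Effluent substrate depends only on kinetics and SRT: S = K_s(1 + k_d θ_c) / [θ_c(Yk − k_d) − 1] = 22.0 × (1 + 0.0651 × 13.2) / [13.2 × (0.474 × 6.83 − 0.0651) − 1] = 40.91 / 40.87 = 1.001 mg/L.

S ≈ 1.00 mg/L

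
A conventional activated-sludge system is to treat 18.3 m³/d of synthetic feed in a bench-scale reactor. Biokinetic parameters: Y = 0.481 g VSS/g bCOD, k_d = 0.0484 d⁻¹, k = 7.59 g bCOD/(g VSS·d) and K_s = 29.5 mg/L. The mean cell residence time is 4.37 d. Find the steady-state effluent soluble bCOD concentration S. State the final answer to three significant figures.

S ≈ 2.42 mg/L

For a completely mixed reactor with recycle the Lawrence–McCarty relation gives S = K_s·(1 + k_d·θ_c) / [θ_c·(Y·k − k_d) − 1] = 29.5 × (1 + 0.0484 × 4.37) / [4.37 × (0.481 × 7.59 − 0.0484) − 1] = 35.74 / 14.74 = 2.424 mg/L.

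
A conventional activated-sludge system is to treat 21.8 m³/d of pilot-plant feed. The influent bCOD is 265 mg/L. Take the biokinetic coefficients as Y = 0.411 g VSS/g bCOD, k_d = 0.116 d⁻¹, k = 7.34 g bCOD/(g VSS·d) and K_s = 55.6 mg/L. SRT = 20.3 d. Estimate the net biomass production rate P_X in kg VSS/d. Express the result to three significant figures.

From the Monod/SRT balance for a CMAS, S = K_s·(1+k_d θ_c)/[θ_c·(Y k − k_d) − 1] = 55.6 × (1 + 0.116 × 20.3) / [20.3 × (0.411 × 7.34 − 0.116) − 1] = 186.5 / 57.89 = 3.222 mg/L.
Observed yield with endogenous decay: Y_obs = Y / (1 + k_d·θ_c) = 0.411 / (1 + 0.116 × 20.3) = 0.411 / 3.355 = 0.1225 g VSS/g bCOD.
Substrate removed = Q·(S₀ − S) = 21.8 m³/d × (265 − 3.22) g/m³ = 5.71×10^3 g/d = 5.707 kg/d.
P_X = Y_obs · Q(S₀ − S) = 0.1225 × 5.707 = 0.6991 kg VSS/d.

P_X ≈ 0.699 kg VSS/d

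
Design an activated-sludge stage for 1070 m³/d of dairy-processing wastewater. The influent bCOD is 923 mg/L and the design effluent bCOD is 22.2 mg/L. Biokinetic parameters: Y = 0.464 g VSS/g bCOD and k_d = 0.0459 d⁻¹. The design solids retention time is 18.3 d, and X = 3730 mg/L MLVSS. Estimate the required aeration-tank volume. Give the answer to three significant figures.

From the SRT design equation V = Y Q (S₀−S) θ_c / [X (1 + k_d θ_c)] = 0.464 × 1070 × (923 − 22.2) × 18.3 / [3730 × (1 + 0.0459 × 18.3)] = 8.18×10^6 / 6863 = 1193 m³.

V ≈ 1190 m³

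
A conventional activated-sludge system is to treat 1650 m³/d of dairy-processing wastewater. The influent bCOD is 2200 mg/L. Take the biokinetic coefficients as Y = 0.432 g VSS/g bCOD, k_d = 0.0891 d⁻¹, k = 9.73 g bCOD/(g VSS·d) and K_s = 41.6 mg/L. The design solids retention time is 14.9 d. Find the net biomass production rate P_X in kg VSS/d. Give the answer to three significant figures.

Effluent substrate depends only on kinetics and SRT: S = K_s(1 + k_d θ_c) / [θ_c(Yk − k_d) − 1] = 41.6 × (1 + 0.0891 × 14.9) / [14.9 × (0.432 × 9.73 − 0.0891) − 1] = 96.83 / 60.30 = 1.606 mg/L.
Y_obs = Y / (1 + k_d θ_c) = 0.432 / (1 + 0.0891 × 14.9) = 0.432 / 2.328 = 0.1856.
Substrate removed = Q·(S₀ − S) = 1650 m³/d × (2200 − 1.61) g/m³ = 3.63×10^6 g/d = 3627 kg/d.
Biomass produced: P_X = Y_obs·Q·ΔS = 0.1856 × 3627 ≈ 673.2 kg VSS/d.

P_X ≈ 673 kg VSS/d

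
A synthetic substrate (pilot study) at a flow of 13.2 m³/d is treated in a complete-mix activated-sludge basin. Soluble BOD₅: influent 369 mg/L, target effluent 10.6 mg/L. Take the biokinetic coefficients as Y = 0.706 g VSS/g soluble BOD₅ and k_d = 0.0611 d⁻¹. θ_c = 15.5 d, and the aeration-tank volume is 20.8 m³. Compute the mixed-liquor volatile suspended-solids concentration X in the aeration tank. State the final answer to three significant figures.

X ≈ 1280 mg/L

X = Y·Q·ΔS·θ_c / [V·(1 + k_d θ_c)] = 0.706 × 13.2 × (369 − 10.6) × 15.5 / [20.8 × (1 + 0.0611 × 15.5)] = 1278 mg/L.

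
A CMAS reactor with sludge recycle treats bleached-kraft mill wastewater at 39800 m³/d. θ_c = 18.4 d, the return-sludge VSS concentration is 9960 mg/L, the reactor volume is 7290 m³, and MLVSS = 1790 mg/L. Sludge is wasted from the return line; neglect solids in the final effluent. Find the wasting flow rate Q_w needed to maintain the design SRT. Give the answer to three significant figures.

Q_w = (V·X)/(θ_c X_r) = 7290 × 1790 / (18.4 × 9960) = 71.20 m³/d.

Q_w ≈ 71.2 m³/d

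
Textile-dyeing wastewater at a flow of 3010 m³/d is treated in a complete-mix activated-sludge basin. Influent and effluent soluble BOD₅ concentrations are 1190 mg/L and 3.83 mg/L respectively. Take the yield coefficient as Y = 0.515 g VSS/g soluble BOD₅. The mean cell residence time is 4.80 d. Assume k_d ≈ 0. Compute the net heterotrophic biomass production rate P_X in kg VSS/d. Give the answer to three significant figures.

No decay correction is needed, so Y_obs = Y = 0.515.
Mass of soluble BOD₅ removed per day: Q(S₀ − S) = 3010 × 1186 g/m³ = 3570 kg/d.
Biomass produced: P_X = Y_obs·Q·ΔS = 0.5150 × 3570 ≈ 1839 kg VSS/d.

P_X ≈ 1840 kg VSS/d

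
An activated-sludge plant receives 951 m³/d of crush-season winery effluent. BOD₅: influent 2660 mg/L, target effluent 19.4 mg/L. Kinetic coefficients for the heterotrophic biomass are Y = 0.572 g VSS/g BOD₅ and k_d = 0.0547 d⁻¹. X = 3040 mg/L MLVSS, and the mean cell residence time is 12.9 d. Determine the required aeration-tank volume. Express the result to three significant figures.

V ≈ 3570 m³

Steady-state biomass mass balance: V·X·(1 + k_d·θ_c) = Y·Q·(S₀ − S)·θ_c, so V = 0.572 × 951 × (2660 − 19.4) × 12.9 / [3040 × (1 + 0.0547 × 12.9)] = 1.85×10^7 / 5185 = 3574 m³.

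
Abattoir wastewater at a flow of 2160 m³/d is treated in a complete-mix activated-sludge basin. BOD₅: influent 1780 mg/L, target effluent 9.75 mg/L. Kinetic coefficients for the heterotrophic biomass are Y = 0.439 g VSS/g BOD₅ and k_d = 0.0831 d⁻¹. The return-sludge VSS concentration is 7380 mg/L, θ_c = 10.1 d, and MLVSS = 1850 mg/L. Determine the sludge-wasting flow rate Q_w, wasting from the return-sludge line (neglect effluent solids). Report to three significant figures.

Q_w ≈ 124 m³/d

Steady-state biomass mass balance: V·X·(1 + k_d·θ_c) = Y·Q·(S₀ − S)·θ_c, so V = 0.439 × 2160 × (1780 − 9.75) × 10.1 / [1850 × (1 + 0.0831 × 10.1)] = 1.7×10^7 / 3403 = 4983 m³.
Q_w = (V·X)/(θ_c X_r) = 4983 × 1850 / (10.1 × 7380) = 123.7 m³/d.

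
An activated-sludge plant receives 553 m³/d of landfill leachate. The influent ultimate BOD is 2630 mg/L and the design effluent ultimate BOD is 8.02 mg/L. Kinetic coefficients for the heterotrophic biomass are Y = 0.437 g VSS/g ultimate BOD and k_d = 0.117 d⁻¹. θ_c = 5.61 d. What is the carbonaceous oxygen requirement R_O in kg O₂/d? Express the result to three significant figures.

R_O ≈ 907 kg O₂/d

Observed yield with endogenous decay: Y_obs = Y / (1 + k_d·θ_c) = 0.437 / (1 + 0.117 × 5.61) = 0.437 / 1.656 = 0.2638 g VSS/g ultimate BOD.
Substrate removed = Q·(S₀ − S) = 553 m³/d × (2630 − 8.02) g/m³ = 1.45×10^6 g/d = 1450 kg/d.
P_X = Y_obs·Q·(S₀ − S) = 0.2638 × 1450 = 382.5 kg VSS/d.
R_O = Q·ΔS − 1.42 P_X = 1450 − 543.2 = 906.7 kg O₂/d.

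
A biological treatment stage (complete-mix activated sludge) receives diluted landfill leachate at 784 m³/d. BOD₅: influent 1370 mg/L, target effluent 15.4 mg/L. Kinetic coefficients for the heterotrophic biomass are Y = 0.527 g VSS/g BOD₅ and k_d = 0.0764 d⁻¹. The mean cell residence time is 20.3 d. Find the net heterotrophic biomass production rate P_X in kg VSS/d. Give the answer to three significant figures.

P_X ≈ 219 kg VSS/d

Observed yield with endogenous decay: Y_obs = Y / (1 + k_d·θ_c) = 0.527 / (1 + 0.0764 × 20.3) = 0.527 / 2.551 = 0.2066 g VSS/g BOD₅.
Q·(S₀ − S) = 784 × (1370 − 15.4) × 10⁻³ = 1062 kg/d removed.
P_X = Y_obs · Q(S₀ − S) = 0.2066 × 1062 = 219.4 kg VSS/d.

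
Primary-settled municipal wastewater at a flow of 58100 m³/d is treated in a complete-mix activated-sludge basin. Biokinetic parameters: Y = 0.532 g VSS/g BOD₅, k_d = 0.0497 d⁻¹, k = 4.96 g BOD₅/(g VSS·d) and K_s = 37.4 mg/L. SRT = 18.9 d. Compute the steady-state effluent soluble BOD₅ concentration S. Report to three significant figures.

S ≈ 1.51 mg/L

For a completely mixed reactor with recycle the Lawrence–McCarty relation gives S = K_s·(1 + k_d·θ_c) / [θ_c·(Y·k − k_d) − 1] = 37.4 × (1 + 0.0497 × 18.9) / [18.9 × (0.532 × 4.96 − 0.0497) − 1] = 72.53 / 47.93 = 1.513 mg/L.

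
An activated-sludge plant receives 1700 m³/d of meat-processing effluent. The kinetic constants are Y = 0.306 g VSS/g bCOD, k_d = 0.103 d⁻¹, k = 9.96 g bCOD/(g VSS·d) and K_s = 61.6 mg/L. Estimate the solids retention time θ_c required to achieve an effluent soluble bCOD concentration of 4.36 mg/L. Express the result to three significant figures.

θ_c ≈ 10.2 d

From 1/θ_c = Y·k·S/(K_s + S) − k_d: Y·k·S/(K_s+S) = 0.306 × 9.96 × 4.36 / (61.6 + 4.36) = 0.2015 d⁻¹.
θ_c = 1/(μ − k_d) = 1/(0.2015 − 0.103) = 1/0.09846 = 10.16 d.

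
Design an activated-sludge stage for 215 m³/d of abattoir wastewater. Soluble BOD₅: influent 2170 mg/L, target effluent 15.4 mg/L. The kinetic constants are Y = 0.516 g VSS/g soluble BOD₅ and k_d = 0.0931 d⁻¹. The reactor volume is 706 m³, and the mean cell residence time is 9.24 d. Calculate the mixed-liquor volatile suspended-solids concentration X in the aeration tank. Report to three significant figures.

X ≈ 1680 mg/L

Solving the biomass balance for X: X = Y Q (S₀−S) θ_c / [V (1+k_d θ_c)] = 0.516 × 215 × (2170 − 15.4) × 9.24 / [706 × (1 + 0.0931 × 9.24)] = 1682 mg/L.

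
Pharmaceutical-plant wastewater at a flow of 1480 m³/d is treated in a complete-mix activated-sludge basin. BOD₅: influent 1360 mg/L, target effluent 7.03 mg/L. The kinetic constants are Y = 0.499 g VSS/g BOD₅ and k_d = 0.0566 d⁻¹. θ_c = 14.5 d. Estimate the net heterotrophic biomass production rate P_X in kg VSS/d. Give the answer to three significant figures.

P_X ≈ 549 kg VSS/d

Y_obs = Y / (1 + k_d θ_c) = 0.499 / (1 + 0.0566 × 14.5) = 0.499 / 1.821 = 0.2741.
Substrate removed = Q·(S₀ − S) = 1480 m³/d × (1360 − 7.03) g/m³ = 2×10^6 g/d = 2002 kg/d.
So the net sludge growth is P_X = 0.2741 × 2002 = 548.8 kg VSS/d.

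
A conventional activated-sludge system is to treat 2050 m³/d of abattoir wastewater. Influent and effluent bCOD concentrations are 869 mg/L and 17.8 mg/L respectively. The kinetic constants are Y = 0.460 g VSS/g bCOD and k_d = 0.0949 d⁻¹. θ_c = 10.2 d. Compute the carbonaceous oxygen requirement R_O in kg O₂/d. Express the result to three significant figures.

Y_obs = Y / (1 + k_d θ_c) = 0.460 / (1 + 0.0949 × 10.2) = 0.460 / 1.968 = 0.2337.
Substrate removed = Q·(S₀ − S) = 2050 m³/d × (869 − 17.8) g/m³ = 1.74×10^6 g/d = 1745 kg/d.
P_X = Y_obs·Q·(S₀ − S) = 0.2337 × 1745 = 407.9 kg VSS/d.
Carbonaceous O₂ demand = substrate oxidised − cell-mass equivalent = 1745 − 1.42 × 407.9 = 1166 kg O₂/d.

R_O ≈ 1170 kg O₂/d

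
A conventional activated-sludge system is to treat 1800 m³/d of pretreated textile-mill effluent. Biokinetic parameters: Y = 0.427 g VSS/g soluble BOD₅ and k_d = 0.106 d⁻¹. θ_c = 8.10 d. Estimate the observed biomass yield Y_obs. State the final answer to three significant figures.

Observed yield with endogenous decay: Y_obs = Y / (1 + k_d·θ_c) = 0.427 / (1 + 0.106 × 8.10) = 0.427 / 1.859 = 0.2297 g VSS/g soluble BOD₅.

Y_obs ≈ 0.230 g VSS/g soluble BOD₅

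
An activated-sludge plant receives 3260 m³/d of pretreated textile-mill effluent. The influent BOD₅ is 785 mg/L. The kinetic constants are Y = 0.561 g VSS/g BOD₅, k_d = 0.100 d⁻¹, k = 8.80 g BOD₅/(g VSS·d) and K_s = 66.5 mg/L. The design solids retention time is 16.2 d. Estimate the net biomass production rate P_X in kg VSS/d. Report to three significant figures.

For a completely mixed reactor with recycle the Lawrence–McCarty relation gives S = K_s·(1 + k_d·θ_c) / [θ_c·(Y·k − k_d) − 1] = 66.5 × (1 + 0.100 × 16.2) / [16.2 × (0.561 × 8.80 − 0.100) − 1] = 174.2 / 77.36 = 2.252 mg/L.
Observed yield with endogenous decay: Y_obs = Y / (1 + k_d·θ_c) = 0.561 / (1 + 0.100 × 16.2) = 0.561 / 2.620 = 0.2141 g VSS/g BOD₅.
Q·(S₀ − S) = 3260 × (785 − 2.25) × 10⁻³ = 2552 kg/d removed.
P_X = Y_obs · Q(S₀ − S) = 0.2141 × 2552 = 546.4 kg VSS/d.

P_X ≈ 546 kg VSS/d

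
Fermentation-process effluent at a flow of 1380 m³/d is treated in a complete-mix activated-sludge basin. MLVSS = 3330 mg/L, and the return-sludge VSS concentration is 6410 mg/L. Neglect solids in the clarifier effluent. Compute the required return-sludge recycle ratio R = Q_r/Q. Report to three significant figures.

R ≈ 1.08

Mass balance around the secondary clarifier (neglecting effluent solids): R = X / (X_r − X) = 3330 / (6410 − 3330) = 1.081.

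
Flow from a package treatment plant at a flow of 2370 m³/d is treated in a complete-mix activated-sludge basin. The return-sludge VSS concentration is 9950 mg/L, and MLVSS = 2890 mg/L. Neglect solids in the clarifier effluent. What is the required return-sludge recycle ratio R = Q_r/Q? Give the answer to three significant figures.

R = Q_r/Q = X/(X_r − X) = 2890 / (9950 − 2890) = 0.4093.

R ≈ 0.409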